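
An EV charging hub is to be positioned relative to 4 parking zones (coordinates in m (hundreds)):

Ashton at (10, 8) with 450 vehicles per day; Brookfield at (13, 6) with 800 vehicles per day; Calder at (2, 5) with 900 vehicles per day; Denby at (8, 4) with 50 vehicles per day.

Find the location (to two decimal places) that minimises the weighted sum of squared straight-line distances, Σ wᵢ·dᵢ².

(7.77, 5.95)

The minimiser of Σwᵢ‖p−pᵢ‖² is the weighted centroid p* = (Σwᵢpᵢ)/(Σwᵢ).
Σwᵢ = 2200.
Σwᵢxᵢ = 450·10 + 800·13 + 900·2 + 50·8 = 17100.
Σwᵢyᵢ = 450·8 + 800·6 + 900·5 + 50·4 = 13100.
x* = 17100/2200 = 7.77, y* = 13100/2200 = 5.95.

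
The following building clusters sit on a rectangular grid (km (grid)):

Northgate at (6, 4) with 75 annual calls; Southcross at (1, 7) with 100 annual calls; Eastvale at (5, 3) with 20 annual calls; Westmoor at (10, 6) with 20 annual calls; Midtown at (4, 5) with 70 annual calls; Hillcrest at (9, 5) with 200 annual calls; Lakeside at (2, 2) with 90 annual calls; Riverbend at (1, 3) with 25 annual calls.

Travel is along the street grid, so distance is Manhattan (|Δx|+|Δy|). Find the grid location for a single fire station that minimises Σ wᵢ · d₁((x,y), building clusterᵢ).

Manhattan distance separates: Σwᵢ(|x−xᵢ|+|y−yᵢ|) = Σwᵢ|x−xᵢ| + Σwᵢ|y−yᵢ|, so x and y are optimised independently as 1-D weighted medians.
Total weight W = 600; half = 300.
x-coordinate, sorted with cumulative weight:
  x=1 (Southcross, w=100) cum 100
  x=1 (Riverbend, w=25) cum 125
  x=2 (Lakeside, w=90) cum 215
  x=4 (Midtown, w=70) cum 285
  x=5 (Eastvale, w=20) cum 305  ← median
  x=6 (Northgate, w=75) cum 380
  x=9 (Hillcrest, w=200) cum 580
  x=10 (Westmoor, w=20) cum 600
⇒ x* = 5
y-coordinate, sorted with cumulative weight:
  y=2 (Lakeside, w=90) cum 90
  y=3 (Eastvale, w=20) cum 110
  y=3 (Riverbend, w=25) cum 135
  y=4 (Northgate, w=75) cum 210
  y=5 (Midtown, w=70) cum 280
  y=5 (Hillcrest, w=200) cum 480  ← median
  y=6 (Westmoor, w=20) cum 500
  y=7 (Southcross, w=100) cum 600
⇒ y* = 5

(5, 5)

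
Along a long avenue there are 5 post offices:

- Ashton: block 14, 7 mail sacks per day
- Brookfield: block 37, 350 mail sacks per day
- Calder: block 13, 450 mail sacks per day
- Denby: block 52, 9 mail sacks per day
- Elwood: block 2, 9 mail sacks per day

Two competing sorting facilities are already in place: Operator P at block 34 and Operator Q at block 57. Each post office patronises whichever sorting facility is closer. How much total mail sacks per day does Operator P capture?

816

The indifferent point is the midpoint (34+57)/2 = 45.5; post offices left of it (closer to Operator P at 34) go to Operator P, those right go to Operator Q.
  Elwood at 2 (w=9) → Operator P
  Calder at 13 (w=450) → Operator P
  Ashton at 14 (w=7) → Operator P
  Brookfield at 37 (w=350) → Operator P
  Denby at 52 (w=9) → Operator Q
Operator P captures 816; Operator Q captures 9.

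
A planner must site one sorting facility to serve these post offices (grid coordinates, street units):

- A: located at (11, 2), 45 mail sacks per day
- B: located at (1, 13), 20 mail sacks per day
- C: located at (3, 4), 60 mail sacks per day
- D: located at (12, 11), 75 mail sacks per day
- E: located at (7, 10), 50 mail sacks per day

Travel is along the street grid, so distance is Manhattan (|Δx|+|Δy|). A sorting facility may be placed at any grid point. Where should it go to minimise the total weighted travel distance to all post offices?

(7, 10)

Manhattan distance separates: Σwᵢ(|x−xᵢ|+|y−yᵢ|) = Σwᵢ|x−xᵢ| + Σwᵢ|y−yᵢ|, so x and y are optimised independently as 1-D weighted medians.
Total weight W = 250; half = 125.
x-coordinate, sorted with cumulative weight:
  x=1 (B, w=20) cum 20
  x=3 (C, w=60) cum 80
  x=7 (E, w=50) cum 130  ← median
  x=11 (A, w=45) cum 175
  x=12 (D, w=75) cum 250
⇒ x* = 7
y-coordinate, sorted with cumulative weight:
  y=2 (A, w=45) cum 45
  y=4 (C, w=60) cum 105
  y=10 (E, w=50) cum 155  ← median
  y=11 (D, w=75) cum 230
  y=13 (B, w=20) cum 250
⇒ y* = 10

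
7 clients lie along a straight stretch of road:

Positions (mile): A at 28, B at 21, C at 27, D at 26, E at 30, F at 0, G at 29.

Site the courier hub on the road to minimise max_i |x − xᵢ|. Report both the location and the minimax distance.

location 15, max distance 15

The 1-center on a line is the midpoint of the two extreme points: leftmost at 0, rightmost at 30.
Optimal location = (0 + 30)/2 = 15; maximum distance = (30 − 0)/2 = 15.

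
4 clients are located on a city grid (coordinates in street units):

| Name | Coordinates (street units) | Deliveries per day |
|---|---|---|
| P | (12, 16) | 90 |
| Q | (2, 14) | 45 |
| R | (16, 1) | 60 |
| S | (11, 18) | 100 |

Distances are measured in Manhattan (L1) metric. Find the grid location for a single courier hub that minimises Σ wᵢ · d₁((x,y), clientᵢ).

(12, 16)

Manhattan distance separates: Σwᵢ(|x−xᵢ|+|y−yᵢ|) = Σwᵢ|x−xᵢ| + Σwᵢ|y−yᵢ|, so x and y are optimised independently as 1-D weighted medians.
Total weight W = 295; half = 147.5.
x-coordinate, sorted with cumulative weight:
  x=2 (Q, w=45) cum 45
  x=11 (S, w=100) cum 145
  x=12 (P, w=90) cum 235  ← median
  x=16 (R, w=60) cum 295
⇒ x* = 12
y-coordinate, sorted with cumulative weight:
  y=1 (R, w=60) cum 60
  y=14 (Q, w=45) cum 105
  y=16 (P, w=90) cum 195  ← median
  y=18 (S, w=100) cum 295
⇒ y* = 16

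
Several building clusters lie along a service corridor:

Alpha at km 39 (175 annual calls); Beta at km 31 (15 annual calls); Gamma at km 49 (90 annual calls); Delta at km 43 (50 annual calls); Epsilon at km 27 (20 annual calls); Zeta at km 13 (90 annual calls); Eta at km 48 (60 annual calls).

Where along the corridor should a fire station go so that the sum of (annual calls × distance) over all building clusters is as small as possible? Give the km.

x = 39

For a sum of weighted absolute distances on a line, the optimum is the weighted median (not the mean). Total weight W = 500; half-weight = 250.
Sort by position and accumulate weight:
  km 13 (Zeta, w=90) → cum 90
  km 27 (Epsilon, w=20) → cum 110
  km 31 (Beta, w=15) → cum 125
  km 39 (Alpha, w=175) → cum 300  ≥ 250 → median here
  km 43 (Delta, w=50) → cum 350
  km 48 (Eta, w=60) → cum 410
  km 49 (Gamma, w=90) → cum 500
Optimal location: km 39.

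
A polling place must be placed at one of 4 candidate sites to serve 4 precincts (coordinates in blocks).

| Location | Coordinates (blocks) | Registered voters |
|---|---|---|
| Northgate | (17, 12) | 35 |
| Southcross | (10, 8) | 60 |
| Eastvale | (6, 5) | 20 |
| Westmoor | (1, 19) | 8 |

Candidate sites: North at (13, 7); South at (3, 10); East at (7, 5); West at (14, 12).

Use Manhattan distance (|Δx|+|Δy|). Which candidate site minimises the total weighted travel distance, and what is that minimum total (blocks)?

Total weighted distance at each candidate:
  North (13, 7): total = 927
  South (3, 10): total = 1348
  East (7, 5): total = 1135
  West (14, 12): total = 1045
Minimum is at North with total 927 blocks.

North, total 927 blocks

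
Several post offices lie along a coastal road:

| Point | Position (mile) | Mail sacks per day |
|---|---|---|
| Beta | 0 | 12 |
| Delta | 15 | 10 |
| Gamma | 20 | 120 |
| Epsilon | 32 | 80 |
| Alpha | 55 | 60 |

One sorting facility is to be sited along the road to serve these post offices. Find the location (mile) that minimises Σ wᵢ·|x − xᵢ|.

x = 20

For a sum of weighted absolute distances on a line, the optimum is the weighted median (not the mean). Total weight W = 282; half-weight = 141.
Sort by position and accumulate weight:
  mile 0 (Beta, w=12) → cum 12
  mile 15 (Delta, w=10) → cum 22
  mile 20 (Gamma, w=120) → cum 142  ≥ 141 → median here
  mile 32 (Epsilon, w=80) → cum 222
  mile 55 (Alpha, w=60) → cum 282
Optimal location: mile 20.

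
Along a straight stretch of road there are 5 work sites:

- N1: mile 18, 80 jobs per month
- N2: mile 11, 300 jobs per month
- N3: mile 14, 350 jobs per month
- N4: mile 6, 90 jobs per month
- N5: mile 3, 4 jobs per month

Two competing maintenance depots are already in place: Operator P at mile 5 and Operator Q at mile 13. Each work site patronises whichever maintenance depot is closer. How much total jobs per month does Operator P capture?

The indifferent point is the midpoint (5+13)/2 = 9; work sites left of it (closer to Operator P at 5) go to Operator P, those right go to Operator Q.
  N5 at 3 (w=4) → Operator P
  N4 at 6 (w=90) → Operator P
  N2 at 11 (w=300) → Operator Q
  N3 at 14 (w=350) → Operator Q
  N1 at 18 (w=80) → Operator Q
Operator P captures 94; Operator Q captures 730.

94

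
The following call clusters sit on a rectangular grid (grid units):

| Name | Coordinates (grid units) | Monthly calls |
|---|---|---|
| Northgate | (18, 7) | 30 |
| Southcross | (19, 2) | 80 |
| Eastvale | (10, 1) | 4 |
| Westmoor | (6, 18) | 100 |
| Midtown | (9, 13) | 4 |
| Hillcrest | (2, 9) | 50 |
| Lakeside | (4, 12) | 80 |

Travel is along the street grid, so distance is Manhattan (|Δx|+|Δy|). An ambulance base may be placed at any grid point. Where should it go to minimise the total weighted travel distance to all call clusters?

(6, 12)

Manhattan distance separates: Σwᵢ(|x−xᵢ|+|y−yᵢ|) = Σwᵢ|x−xᵢ| + Σwᵢ|y−yᵢ|, so x and y are optimised independently as 1-D weighted medians.
Total weight W = 348; half = 174.
x-coordinate, sorted with cumulative weight:
  x=2 (Hillcrest, w=50) cum 50
  x=4 (Lakeside, w=80) cum 130
  x=6 (Westmoor, w=100) cum 230  ← median
  x=9 (Midtown, w=4) cum 234
  x=10 (Eastvale, w=4) cum 238
  x=18 (Northgate, w=30) cum 268
  x=19 (Southcross, w=80) cum 348
⇒ x* = 6
y-coordinate, sorted with cumulative weight:
  y=1 (Eastvale, w=4) cum 4
  y=2 (Southcross, w=80) cum 84
  y=7 (Northgate, w=30) cum 114
  y=9 (Hillcrest, w=50) cum 164
  y=12 (Lakeside, w=80) cum 244  ← median
  y=13 (Midtown, w=4) cum 248
  y=18 (Westmoor, w=100) cum 348
⇒ y* = 12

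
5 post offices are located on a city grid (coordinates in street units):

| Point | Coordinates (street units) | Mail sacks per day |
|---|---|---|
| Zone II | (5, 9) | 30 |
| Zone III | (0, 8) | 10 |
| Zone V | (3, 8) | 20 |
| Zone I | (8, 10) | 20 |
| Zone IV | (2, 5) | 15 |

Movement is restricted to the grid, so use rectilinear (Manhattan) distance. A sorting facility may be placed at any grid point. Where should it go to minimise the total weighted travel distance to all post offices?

Manhattan distance separates: Σwᵢ(|x−xᵢ|+|y−yᵢ|) = Σwᵢ|x−xᵢ| + Σwᵢ|y−yᵢ|, so x and y are optimised independently as 1-D weighted medians.
Total weight W = 95; half = 47.5.
x-coordinate, sorted with cumulative weight:
  x=0 (Zone III, w=10) cum 10
  x=2 (Zone IV, w=15) cum 25
  x=3 (Zone V, w=20) cum 45
  x=5 (Zone II, w=30) cum 75  ← median
  x=8 (Zone I, w=20) cum 95
⇒ x* = 5
y-coordinate, sorted with cumulative weight:
  y=5 (Zone IV, w=15) cum 15
  y=8 (Zone III, w=10) cum 25
  y=8 (Zone V, w=20) cum 45
  y=9 (Zone II, w=30) cum 75  ← median
  y=10 (Zone I, w=20) cum 95
⇒ y* = 9

(5, 9)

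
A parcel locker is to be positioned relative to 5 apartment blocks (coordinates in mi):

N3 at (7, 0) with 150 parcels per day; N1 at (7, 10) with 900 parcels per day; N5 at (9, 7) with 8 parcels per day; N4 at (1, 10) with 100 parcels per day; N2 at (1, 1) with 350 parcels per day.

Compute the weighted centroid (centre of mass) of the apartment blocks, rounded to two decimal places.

(5.22, 6.90)

The minimiser of Σwᵢ‖p−pᵢ‖² is the weighted centroid p* = (Σwᵢpᵢ)/(Σwᵢ).
Σwᵢ = 1508.
Σwᵢxᵢ = 150·7 + 900·7 + 8·9 + 100·1 + 350·1 = 7872.
Σwᵢyᵢ = 150·0 + 900·10 + 8·7 + 100·10 + 350·1 = 10406.
x* = 7872/1508 = 5.22, y* = 10406/1508 = 6.90.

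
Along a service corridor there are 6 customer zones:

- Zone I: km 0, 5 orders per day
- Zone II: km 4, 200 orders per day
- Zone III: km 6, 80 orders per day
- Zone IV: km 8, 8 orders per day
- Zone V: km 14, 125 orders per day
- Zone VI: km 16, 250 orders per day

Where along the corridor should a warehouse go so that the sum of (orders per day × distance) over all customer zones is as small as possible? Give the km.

For a sum of weighted absolute distances on a line, the optimum is the weighted median (not the mean). Total weight W = 668; half-weight = 334.
Sort by position and accumulate weight:
  km 0 (Zone I, w=5) → cum 5
  km 4 (Zone II, w=200) → cum 205
  km 6 (Zone III, w=80) → cum 285
  km 8 (Zone IV, w=8) → cum 293
  km 14 (Zone V, w=125) → cum 418  ≥ 334 → median here
  km 16 (Zone VI, w=250) → cum 668
Optimal location: km 14.

x = 14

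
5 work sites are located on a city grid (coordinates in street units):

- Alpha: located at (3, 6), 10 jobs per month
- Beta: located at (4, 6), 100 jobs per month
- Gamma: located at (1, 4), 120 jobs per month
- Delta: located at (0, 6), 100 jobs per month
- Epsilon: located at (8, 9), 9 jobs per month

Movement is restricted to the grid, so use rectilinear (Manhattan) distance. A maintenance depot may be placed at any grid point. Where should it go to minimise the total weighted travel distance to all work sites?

Manhattan distance separates: Σwᵢ(|x−xᵢ|+|y−yᵢ|) = Σwᵢ|x−xᵢ| + Σwᵢ|y−yᵢ|, so x and y are optimised independently as 1-D weighted medians.
Total weight W = 339; half = 169.5.
x-coordinate, sorted with cumulative weight:
  x=0 (Delta, w=100) cum 100
  x=1 (Gamma, w=120) cum 220  ← median
  x=3 (Alpha, w=10) cum 230
  x=4 (Beta, w=100) cum 330
  x=8 (Epsilon, w=9) cum 339
⇒ x* = 1
y-coordinate, sorted with cumulative weight:
  y=4 (Gamma, w=120) cum 120
  y=6 (Alpha, w=10) cum 130
  y=6 (Beta, w=100) cum 230  ← median
  y=6 (Delta, w=100) cum 330
  y=9 (Epsilon, w=9) cum 339
⇒ y* = 6

(1, 6)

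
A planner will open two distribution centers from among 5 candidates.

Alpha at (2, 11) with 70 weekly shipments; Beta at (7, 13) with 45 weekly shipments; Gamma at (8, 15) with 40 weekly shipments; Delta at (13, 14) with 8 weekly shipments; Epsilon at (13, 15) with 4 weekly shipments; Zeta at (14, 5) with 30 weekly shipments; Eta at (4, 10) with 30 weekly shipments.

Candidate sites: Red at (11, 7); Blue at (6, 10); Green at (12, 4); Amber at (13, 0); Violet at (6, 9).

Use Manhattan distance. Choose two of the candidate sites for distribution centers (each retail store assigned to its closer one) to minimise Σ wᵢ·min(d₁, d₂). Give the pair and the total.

Evaluate every pair (each demand assigned to the nearer of the two):
  {Blue, Green}: total = 1096
  {Red, Blue}: total = 1132
  {Blue, Amber}: total = 1186
  {Green, Violet}: total = 1281
  {Red, Violet}: total = 1317
  {Blue, Violet}: total = 1366
  {Amber, Violet}: total = 1383
  {Red, Green}: total = 2302
  {Red, Amber}: total = 2362
  {Green, Amber}: total = 3066
Best pair: {Blue, Green} with total 1096.

{Blue, Green}, total 1096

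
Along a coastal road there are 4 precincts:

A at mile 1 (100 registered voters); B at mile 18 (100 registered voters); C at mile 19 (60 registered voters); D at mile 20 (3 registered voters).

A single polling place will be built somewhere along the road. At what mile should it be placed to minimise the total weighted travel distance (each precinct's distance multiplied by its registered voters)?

x = 18

For a sum of weighted absolute distances on a line, the optimum is the weighted median (not the mean). Total weight W = 263; half-weight = 131.5.
Sort by position and accumulate weight:
  mile 1 (A, w=100) → cum 100
  mile 18 (B, w=100) → cum 200  ≥ 131.5 → median here
  mile 19 (C, w=60) → cum 260
  mile 20 (D, w=3) → cum 263
Optimal location: mile 18.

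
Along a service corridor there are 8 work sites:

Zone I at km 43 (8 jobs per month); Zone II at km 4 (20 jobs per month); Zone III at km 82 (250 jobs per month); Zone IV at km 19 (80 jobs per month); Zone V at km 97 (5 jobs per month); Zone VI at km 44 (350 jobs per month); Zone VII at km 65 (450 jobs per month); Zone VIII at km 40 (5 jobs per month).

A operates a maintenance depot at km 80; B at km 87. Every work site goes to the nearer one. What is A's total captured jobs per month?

1163

The indifferent point is the midpoint (80+87)/2 = 83.5; work sites left of it (closer to A at 80) go to A, those right go to B.
  Zone II at 4 (w=20) → A
  Zone IV at 19 (w=80) → A
  Zone VIII at 40 (w=5) → A
  Zone I at 43 (w=8) → A
  Zone VI at 44 (w=350) → A
  Zone VII at 65 (w=450) → A
  Zone III at 82 (w=250) → A
  Zone V at 97 (w=5) → B
A captures 1163; B captures 5.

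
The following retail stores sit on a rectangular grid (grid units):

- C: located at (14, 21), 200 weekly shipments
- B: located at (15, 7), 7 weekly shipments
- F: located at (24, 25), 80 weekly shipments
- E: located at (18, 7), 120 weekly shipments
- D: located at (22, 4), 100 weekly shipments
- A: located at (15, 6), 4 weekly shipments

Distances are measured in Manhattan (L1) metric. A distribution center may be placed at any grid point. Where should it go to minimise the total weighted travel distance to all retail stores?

(18, 21)

Manhattan distance separates: Σwᵢ(|x−xᵢ|+|y−yᵢ|) = Σwᵢ|x−xᵢ| + Σwᵢ|y−yᵢ|, so x and y are optimised independently as 1-D weighted medians.
Total weight W = 511; half = 255.5.
x-coordinate, sorted with cumulative weight:
  x=14 (C, w=200) cum 200
  x=15 (B, w=7) cum 207
  x=15 (A, w=4) cum 211
  x=18 (E, w=120) cum 331  ← median
  x=22 (D, w=100) cum 431
  x=24 (F, w=80) cum 511
⇒ x* = 18
y-coordinate, sorted with cumulative weight:
  y=4 (D, w=100) cum 100
  y=6 (A, w=4) cum 104
  y=7 (B, w=7) cum 111
  y=7 (E, w=120) cum 231
  y=21 (C, w=200) cum 431  ← median
  y=25 (F, w=80) cum 511
⇒ y* = 21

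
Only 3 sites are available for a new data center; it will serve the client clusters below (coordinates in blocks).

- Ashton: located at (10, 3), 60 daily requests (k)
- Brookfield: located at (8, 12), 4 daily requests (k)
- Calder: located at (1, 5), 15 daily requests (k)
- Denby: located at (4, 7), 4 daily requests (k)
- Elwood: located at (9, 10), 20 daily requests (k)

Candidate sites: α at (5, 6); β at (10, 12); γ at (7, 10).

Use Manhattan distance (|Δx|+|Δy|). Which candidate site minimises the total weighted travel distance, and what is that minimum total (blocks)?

α, total 759 blocks

Total weighted distance at each candidate:
  α (5, 6): total = 759
  β (10, 12): total = 892
  γ (7, 10): total = 841
Minimum is at α with total 759 blocks.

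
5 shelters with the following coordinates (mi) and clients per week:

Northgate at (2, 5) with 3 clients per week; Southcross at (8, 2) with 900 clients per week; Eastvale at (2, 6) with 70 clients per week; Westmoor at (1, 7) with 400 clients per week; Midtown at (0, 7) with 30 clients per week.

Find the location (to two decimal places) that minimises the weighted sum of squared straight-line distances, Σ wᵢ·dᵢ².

(5.52, 3.74)

The minimiser of Σwᵢ‖p−pᵢ‖² is the weighted centroid p* = (Σwᵢpᵢ)/(Σwᵢ).
Σwᵢ = 1403.
Σwᵢxᵢ = 3·2 + 900·8 + 70·2 + 400·1 + 30·0 = 7746.
Σwᵢyᵢ = 3·5 + 900·2 + 70·6 + 400·7 + 30·7 = 5245.
x* = 7746/1403 = 5.52, y* = 5245/1403 = 3.74.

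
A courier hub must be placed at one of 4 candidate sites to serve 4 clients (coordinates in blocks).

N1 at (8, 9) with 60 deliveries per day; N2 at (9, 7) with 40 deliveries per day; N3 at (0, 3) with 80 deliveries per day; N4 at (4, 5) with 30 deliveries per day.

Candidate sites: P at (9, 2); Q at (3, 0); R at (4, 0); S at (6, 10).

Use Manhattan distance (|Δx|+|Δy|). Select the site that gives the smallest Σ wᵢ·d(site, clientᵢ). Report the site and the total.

S, total 1670 blocks

Total weighted distance at each candidate:
  P (9, 2): total = 1720
  Q (3, 0): total = 2020
  R (4, 0): total = 1970
  S (6, 10): total = 1670
Minimum is at S with total 1670 blocks.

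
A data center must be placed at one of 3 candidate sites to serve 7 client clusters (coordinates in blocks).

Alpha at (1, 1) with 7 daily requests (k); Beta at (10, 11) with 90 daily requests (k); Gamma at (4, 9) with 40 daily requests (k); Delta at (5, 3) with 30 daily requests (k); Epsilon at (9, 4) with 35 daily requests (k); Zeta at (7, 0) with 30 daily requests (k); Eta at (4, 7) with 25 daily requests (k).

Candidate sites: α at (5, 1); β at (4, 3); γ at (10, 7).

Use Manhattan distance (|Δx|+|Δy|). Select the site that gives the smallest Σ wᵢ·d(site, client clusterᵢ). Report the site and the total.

γ, total 1645 blocks

Total weighted distance at each candidate:
  α (5, 1): total = 2308
  β (4, 3): total = 2055
  γ (10, 7): total = 1645
Minimum is at γ with total 1645 blocks.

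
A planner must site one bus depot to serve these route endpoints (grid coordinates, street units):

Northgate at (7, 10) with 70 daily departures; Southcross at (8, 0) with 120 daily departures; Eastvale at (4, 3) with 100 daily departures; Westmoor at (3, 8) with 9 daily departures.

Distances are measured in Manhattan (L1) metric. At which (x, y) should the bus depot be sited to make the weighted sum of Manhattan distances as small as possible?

Manhattan distance separates: Σwᵢ(|x−xᵢ|+|y−yᵢ|) = Σwᵢ|x−xᵢ| + Σwᵢ|y−yᵢ|, so x and y are optimised independently as 1-D weighted medians.
Total weight W = 299; half = 149.5.
x-coordinate, sorted with cumulative weight:
  x=3 (Westmoor, w=9) cum 9
  x=4 (Eastvale, w=100) cum 109
  x=7 (Northgate, w=70) cum 179  ← median
  x=8 (Southcross, w=120) cum 299
⇒ x* = 7
y-coordinate, sorted with cumulative weight:
  y=0 (Southcross, w=120) cum 120
  y=3 (Eastvale, w=100) cum 220  ← median
  y=8 (Westmoor, w=9) cum 229
  y=10 (Northgate, w=70) cum 299
⇒ y* = 3

(7, 3)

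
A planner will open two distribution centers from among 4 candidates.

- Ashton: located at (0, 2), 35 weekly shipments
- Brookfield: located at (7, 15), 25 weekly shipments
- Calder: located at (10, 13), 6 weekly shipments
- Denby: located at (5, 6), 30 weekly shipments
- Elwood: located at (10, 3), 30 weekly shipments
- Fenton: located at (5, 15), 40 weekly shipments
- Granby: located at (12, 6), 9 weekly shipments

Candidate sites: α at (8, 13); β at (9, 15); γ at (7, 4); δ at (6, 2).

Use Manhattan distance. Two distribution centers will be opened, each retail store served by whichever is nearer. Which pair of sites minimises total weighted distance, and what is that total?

{β, δ}, total 828

Evaluate every pair (each demand assigned to the nearer of the two):
  {β, δ}: total = 828
  {β, γ}: total = 846
  {α, δ}: total = 887
  {α, γ}: total = 905
  {γ, δ}: total = 1380
  {α, β}: total = 1646
Best pair: {β, δ} with total 828.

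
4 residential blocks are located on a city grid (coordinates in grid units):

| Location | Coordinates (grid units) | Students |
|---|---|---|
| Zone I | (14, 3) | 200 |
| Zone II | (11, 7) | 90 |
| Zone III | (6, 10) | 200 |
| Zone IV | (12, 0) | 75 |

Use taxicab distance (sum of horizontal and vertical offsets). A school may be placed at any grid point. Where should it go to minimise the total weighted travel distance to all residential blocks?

(11, 7)

Manhattan distance separates: Σwᵢ(|x−xᵢ|+|y−yᵢ|) = Σwᵢ|x−xᵢ| + Σwᵢ|y−yᵢ|, so x and y are optimised independently as 1-D weighted medians.
Total weight W = 565; half = 282.5.
x-coordinate, sorted with cumulative weight:
  x=6 (Zone III, w=200) cum 200
  x=11 (Zone II, w=90) cum 290  ← median
  x=12 (Zone IV, w=75) cum 365
  x=14 (Zone I, w=200) cum 565
⇒ x* = 11
y-coordinate, sorted with cumulative weight:
  y=0 (Zone IV, w=75) cum 75
  y=3 (Zone I, w=200) cum 275
  y=7 (Zone II, w=90) cum 365  ← median
  y=10 (Zone III, w=200) cum 565
⇒ y* = 7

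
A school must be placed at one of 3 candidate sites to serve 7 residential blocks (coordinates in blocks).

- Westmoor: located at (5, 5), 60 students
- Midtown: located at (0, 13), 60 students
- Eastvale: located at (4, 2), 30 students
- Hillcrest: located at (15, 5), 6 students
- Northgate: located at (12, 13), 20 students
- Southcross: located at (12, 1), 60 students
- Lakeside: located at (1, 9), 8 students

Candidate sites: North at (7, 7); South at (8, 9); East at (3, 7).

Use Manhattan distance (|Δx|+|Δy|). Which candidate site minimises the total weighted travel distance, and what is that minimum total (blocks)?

North, total 2264 blocks

Total weighted distance at each candidate:
  North (7, 7): total = 2264
  South (8, 9): total = 2472
  East (3, 7): total = 2276
Minimum is at North with total 2264 blocks.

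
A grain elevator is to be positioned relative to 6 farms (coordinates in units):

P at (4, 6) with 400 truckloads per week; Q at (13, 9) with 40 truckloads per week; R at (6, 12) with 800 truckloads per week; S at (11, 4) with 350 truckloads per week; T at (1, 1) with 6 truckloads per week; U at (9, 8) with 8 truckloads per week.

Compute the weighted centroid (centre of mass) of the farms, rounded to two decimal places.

The minimiser of Σwᵢ‖p−pᵢ‖² is the weighted centroid p* = (Σwᵢpᵢ)/(Σwᵢ).
Σwᵢ = 1604.
Σwᵢxᵢ = 400·4 + 40·13 + 800·6 + 350·11 + 6·1 + 8·9 = 10848.
Σwᵢyᵢ = 400·6 + 40·9 + 800·12 + 350·4 + 6·1 + 8·8 = 13830.
x* = 10848/1604 = 6.76, y* = 13830/1604 = 8.62.

(6.76, 8.62)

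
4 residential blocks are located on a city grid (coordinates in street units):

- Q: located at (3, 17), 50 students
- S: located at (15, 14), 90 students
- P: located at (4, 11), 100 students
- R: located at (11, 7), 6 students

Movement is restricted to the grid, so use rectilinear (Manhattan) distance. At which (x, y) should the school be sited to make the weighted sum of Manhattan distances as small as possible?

(4, 14)

Manhattan distance separates: Σwᵢ(|x−xᵢ|+|y−yᵢ|) = Σwᵢ|x−xᵢ| + Σwᵢ|y−yᵢ|, so x and y are optimised independently as 1-D weighted medians.
Total weight W = 246; half = 123.
x-coordinate, sorted with cumulative weight:
  x=3 (Q, w=50) cum 50
  x=4 (P, w=100) cum 150  ← median
  x=11 (R, w=6) cum 156
  x=15 (S, w=90) cum 246
⇒ x* = 4
y-coordinate, sorted with cumulative weight:
  y=7 (R, w=6) cum 6
  y=11 (P, w=100) cum 106
  y=14 (S, w=90) cum 196  ← median
  y=17 (Q, w=50) cum 246
⇒ y* = 14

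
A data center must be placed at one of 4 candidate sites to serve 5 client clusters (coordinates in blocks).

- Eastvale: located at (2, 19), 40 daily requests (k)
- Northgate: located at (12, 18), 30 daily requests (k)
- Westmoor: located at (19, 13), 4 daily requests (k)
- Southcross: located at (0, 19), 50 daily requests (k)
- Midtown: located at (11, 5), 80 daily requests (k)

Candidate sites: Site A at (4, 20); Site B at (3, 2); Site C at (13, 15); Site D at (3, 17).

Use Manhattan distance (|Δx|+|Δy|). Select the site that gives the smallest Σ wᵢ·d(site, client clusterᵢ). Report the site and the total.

Site D, total 2350 blocks

Total weighted distance at each candidate:
  Site A (4, 20): total = 2518
  Site B (3, 2): total = 3458
  Site C (13, 15): total = 2562
  Site D (3, 17): total = 2350
Minimum is at Site D with total 2350 blocks.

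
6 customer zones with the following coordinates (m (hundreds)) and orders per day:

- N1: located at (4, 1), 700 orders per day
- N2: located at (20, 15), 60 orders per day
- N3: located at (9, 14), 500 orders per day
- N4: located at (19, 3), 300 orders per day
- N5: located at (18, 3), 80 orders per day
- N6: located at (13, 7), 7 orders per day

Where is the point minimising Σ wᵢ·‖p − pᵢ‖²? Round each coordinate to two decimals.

(9.55, 5.94)

The minimiser of Σwᵢ‖p−pᵢ‖² is the weighted centroid p* = (Σwᵢpᵢ)/(Σwᵢ).
Σwᵢ = 1647.
Σwᵢxᵢ = 700·4 + 60·20 + 500·9 + 300·19 + 80·18 + 7·13 = 15731.
Σwᵢyᵢ = 700·1 + 60·15 + 500·14 + 300·3 + 80·3 + 7·7 = 9789.
x* = 15731/1647 = 9.55, y* = 9789/1647 = 5.94.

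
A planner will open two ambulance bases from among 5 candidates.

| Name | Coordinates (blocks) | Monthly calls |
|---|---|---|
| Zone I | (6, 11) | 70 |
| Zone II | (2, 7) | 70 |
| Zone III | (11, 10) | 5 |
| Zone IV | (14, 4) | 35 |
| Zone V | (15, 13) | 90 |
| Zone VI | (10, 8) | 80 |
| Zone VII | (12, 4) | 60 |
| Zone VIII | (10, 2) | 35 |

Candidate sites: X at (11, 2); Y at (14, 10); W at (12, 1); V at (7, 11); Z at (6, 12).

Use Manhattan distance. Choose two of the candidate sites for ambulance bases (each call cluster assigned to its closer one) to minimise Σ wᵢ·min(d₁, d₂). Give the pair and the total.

{X, V}, total 2495

Evaluate every pair (each demand assigned to the nearer of the two):
  {X, V}: total = 2495
  {W, V}: total = 2565
  {X, Z}: total = 2585
  {Y, V}: total = 2665
  {Y, Z}: total = 2665
  {W, Z}: total = 2735
  {X, Y}: total = 2855
  {Y, W}: total = 2995
  {V, Z}: total = 3735
  {X, W}: total = 4300
Best pair: {X, V} with total 2495.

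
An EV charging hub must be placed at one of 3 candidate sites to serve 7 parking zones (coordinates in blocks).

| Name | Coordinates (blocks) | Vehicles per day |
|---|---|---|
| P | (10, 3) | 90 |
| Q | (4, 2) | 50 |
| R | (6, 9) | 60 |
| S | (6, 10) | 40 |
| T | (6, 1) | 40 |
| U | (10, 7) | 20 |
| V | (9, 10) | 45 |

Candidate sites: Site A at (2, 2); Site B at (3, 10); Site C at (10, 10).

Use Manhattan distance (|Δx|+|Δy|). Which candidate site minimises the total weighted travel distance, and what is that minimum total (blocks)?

Total weighted distance at each candidate:
  Site A (2, 2): total = 3185
  Site B (3, 10): total = 3020
  Site C (10, 10): total = 2415
Minimum is at Site C with total 2415 blocks.

Site C, total 2415 blocks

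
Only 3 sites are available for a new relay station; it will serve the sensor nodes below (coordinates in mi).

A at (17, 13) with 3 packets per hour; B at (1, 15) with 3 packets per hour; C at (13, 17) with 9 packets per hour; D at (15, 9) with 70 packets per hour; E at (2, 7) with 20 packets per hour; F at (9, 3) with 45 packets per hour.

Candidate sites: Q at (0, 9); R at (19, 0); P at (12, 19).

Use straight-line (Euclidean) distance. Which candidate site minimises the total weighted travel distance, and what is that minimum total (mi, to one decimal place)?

R, total 1798.9 mi

Total weighted distance at each candidate:
  Q (0, 9): total = 1801.3
  R (19, 0): total = 1798.9
  P (12, 19): total = 1854.4
Minimum is at R with total 1798.9 mi.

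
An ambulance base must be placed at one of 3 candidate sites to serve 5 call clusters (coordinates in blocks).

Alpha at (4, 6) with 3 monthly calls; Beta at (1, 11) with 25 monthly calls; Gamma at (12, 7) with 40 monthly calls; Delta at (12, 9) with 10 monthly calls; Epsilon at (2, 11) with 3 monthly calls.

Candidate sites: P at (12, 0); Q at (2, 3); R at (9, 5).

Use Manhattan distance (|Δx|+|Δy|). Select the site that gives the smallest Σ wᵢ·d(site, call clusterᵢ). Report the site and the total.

Total weighted distance at each candidate:
  P (12, 0): total = 1025
  Q (2, 3): total = 984
  R (9, 5): total = 677
Minimum is at R with total 677 blocks.

R, total 677 blocks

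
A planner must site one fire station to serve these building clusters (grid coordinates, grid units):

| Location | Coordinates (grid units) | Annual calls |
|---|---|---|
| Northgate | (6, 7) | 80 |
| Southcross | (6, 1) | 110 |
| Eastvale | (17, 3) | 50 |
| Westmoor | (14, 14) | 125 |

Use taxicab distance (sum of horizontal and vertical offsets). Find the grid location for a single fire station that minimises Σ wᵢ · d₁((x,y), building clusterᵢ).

(6, 7)

Manhattan distance separates: Σwᵢ(|x−xᵢ|+|y−yᵢ|) = Σwᵢ|x−xᵢ| + Σwᵢ|y−yᵢ|, so x and y are optimised independently as 1-D weighted medians.
Total weight W = 365; half = 182.5.
x-coordinate, sorted with cumulative weight:
  x=6 (Northgate, w=80) cum 80
  x=6 (Southcross, w=110) cum 190  ← median
  x=14 (Westmoor, w=125) cum 315
  x=17 (Eastvale, w=50) cum 365
⇒ x* = 6
y-coordinate, sorted with cumulative weight:
  y=1 (Southcross, w=110) cum 110
  y=3 (Eastvale, w=50) cum 160
  y=7 (Northgate, w=80) cum 240  ← median
  y=14 (Westmoor, w=125) cum 365
⇒ y* = 7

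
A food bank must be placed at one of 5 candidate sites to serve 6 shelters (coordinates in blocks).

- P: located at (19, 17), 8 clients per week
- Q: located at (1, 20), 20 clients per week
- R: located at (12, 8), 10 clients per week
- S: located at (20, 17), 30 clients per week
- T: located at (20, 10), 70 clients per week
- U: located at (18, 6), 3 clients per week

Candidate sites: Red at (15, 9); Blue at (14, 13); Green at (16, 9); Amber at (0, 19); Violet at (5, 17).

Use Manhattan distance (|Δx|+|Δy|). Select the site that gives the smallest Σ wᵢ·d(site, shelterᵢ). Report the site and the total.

Total weighted distance at each candidate:
  Red (15, 9): total = 1464
  Blue (14, 13): total = 1505
  Green (16, 9): total = 1383
  Amber (0, 19): total = 3221
  Violet (5, 17): total = 2474
Minimum is at Green with total 1383 blocks.

Green, total 1383 blocks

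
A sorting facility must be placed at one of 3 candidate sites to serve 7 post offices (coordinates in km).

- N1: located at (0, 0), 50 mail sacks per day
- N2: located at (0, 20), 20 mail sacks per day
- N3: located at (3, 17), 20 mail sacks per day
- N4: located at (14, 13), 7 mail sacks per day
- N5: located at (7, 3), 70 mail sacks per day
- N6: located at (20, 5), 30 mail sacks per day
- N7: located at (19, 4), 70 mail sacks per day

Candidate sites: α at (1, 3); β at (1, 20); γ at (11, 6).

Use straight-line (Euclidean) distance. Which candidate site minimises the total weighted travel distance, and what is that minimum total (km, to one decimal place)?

Total weighted distance at each candidate:
  α (1, 3): total = 3151.4
  β (1, 20): total = 4870.7
  γ (11, 6): total = 2506.8
Minimum is at γ with total 2506.8 km.

γ, total 2506.8 km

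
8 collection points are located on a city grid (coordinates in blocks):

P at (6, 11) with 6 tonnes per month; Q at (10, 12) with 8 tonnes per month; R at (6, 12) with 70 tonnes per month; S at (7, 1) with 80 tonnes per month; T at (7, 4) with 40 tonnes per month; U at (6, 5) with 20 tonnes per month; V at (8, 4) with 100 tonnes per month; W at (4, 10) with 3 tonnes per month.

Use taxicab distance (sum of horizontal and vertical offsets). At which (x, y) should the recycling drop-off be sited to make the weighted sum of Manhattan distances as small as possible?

(7, 4)

Manhattan distance separates: Σwᵢ(|x−xᵢ|+|y−yᵢ|) = Σwᵢ|x−xᵢ| + Σwᵢ|y−yᵢ|, so x and y are optimised independently as 1-D weighted medians.
Total weight W = 327; half = 163.5.
x-coordinate, sorted with cumulative weight:
  x=4 (W, w=3) cum 3
  x=6 (P, w=6) cum 9
  x=6 (R, w=70) cum 79
  x=6 (U, w=20) cum 99
  x=7 (S, w=80) cum 179  ← median
  x=7 (T, w=40) cum 219
  x=8 (V, w=100) cum 319
  x=10 (Q, w=8) cum 327
⇒ x* = 7
y-coordinate, sorted with cumulative weight:
  y=1 (S, w=80) cum 80
  y=4 (T, w=40) cum 120
  y=4 (V, w=100) cum 220  ← median
  y=5 (U, w=20) cum 240
  y=10 (W, w=3) cum 243
  y=11 (P, w=6) cum 249
  y=12 (Q, w=8) cum 257
  y=12 (R, w=70) cum 327
⇒ y* = 4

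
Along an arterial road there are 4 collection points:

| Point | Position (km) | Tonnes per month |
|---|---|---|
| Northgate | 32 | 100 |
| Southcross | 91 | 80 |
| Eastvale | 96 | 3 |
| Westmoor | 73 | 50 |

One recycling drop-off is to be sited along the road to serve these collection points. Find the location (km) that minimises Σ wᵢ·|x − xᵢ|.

x = 73

For a sum of weighted absolute distances on a line, the optimum is the weighted median (not the mean). Total weight W = 233; half-weight = 116.5.
Sort by position and accumulate weight:
  km 32 (Northgate, w=100) → cum 100
  km 73 (Westmoor, w=50) → cum 150  ≥ 116.5 → median here
  km 91 (Southcross, w=80) → cum 230
  km 96 (Eastvale, w=3) → cum 233
Optimal location: km 73.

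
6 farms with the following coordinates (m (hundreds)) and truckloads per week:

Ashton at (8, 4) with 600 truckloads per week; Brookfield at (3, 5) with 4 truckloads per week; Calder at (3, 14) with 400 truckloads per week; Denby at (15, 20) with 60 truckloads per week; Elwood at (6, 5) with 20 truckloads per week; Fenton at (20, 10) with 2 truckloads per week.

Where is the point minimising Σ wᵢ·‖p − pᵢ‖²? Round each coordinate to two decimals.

(6.51, 8.60)

The minimiser of Σwᵢ‖p−pᵢ‖² is the weighted centroid p* = (Σwᵢpᵢ)/(Σwᵢ).
Σwᵢ = 1086.
Σwᵢxᵢ = 600·8 + 4·3 + 400·3 + 60·15 + 20·6 + 2·20 = 7072.
Σwᵢyᵢ = 600·4 + 4·5 + 400·14 + 60·20 + 20·5 + 2·10 = 9340.
x* = 7072/1086 = 6.51, y* = 9340/1086 = 8.60.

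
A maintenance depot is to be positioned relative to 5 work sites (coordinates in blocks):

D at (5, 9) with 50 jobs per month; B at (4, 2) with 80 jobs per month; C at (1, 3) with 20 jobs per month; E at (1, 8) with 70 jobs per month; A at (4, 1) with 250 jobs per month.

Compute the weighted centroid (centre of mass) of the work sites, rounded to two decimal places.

(3.53, 3.15)

The minimiser of Σwᵢ‖p−pᵢ‖² is the weighted centroid p* = (Σwᵢpᵢ)/(Σwᵢ).
Σwᵢ = 470.
Σwᵢxᵢ = 50·5 + 80·4 + 20·1 + 70·1 + 250·4 = 1660.
Σwᵢyᵢ = 50·9 + 80·2 + 20·3 + 70·8 + 250·1 = 1480.
x* = 1660/470 = 3.53, y* = 1480/470 = 3.15.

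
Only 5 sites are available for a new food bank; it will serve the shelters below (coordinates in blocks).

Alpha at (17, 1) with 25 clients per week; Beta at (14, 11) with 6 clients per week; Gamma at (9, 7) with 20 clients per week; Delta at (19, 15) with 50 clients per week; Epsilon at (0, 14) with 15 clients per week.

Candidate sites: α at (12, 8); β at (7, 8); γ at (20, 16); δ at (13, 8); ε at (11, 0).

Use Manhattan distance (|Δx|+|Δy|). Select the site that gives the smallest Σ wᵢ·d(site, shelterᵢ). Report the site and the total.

Total weighted distance at each candidate:
  α (12, 8): total = 1380
  β (7, 8): total = 1690
  γ (20, 16): total = 1346
  δ (13, 8): total = 1334
  ε (11, 0): total = 1964
Minimum is at δ with total 1334 blocks.

δ, total 1334 blocks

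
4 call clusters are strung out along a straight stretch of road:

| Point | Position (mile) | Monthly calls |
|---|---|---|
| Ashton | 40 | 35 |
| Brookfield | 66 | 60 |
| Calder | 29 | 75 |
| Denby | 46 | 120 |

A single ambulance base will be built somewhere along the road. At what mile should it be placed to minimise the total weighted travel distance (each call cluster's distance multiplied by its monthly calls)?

For a sum of weighted absolute distances on a line, the optimum is the weighted median (not the mean). Total weight W = 290; half-weight = 145.
Sort by position and accumulate weight:
  mile 29 (Calder, w=75) → cum 75
  mile 40 (Ashton, w=35) → cum 110
  mile 46 (Denby, w=120) → cum 230  ≥ 145 → median here
  mile 66 (Brookfield, w=60) → cum 290
Optimal location: mile 46.

x = 46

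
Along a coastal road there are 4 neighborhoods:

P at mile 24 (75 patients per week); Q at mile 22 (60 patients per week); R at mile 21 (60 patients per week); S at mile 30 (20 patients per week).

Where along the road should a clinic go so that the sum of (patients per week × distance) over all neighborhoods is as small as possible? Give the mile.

For a sum of weighted absolute distances on a line, the optimum is the weighted median (not the mean). Total weight W = 215; half-weight = 107.5.
Sort by position and accumulate weight:
  mile 21 (R, w=60) → cum 60
  mile 22 (Q, w=60) → cum 120  ≥ 107.5 → median here
  mile 24 (P, w=75) → cum 195
  mile 30 (S, w=20) → cum 215
Optimal location: mile 22.

x = 22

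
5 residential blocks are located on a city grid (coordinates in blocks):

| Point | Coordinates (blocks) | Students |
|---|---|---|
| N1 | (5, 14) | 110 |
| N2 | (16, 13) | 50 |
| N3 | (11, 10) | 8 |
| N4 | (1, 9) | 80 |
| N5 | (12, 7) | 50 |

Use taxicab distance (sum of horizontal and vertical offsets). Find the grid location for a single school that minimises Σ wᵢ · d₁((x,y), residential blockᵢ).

Manhattan distance separates: Σwᵢ(|x−xᵢ|+|y−yᵢ|) = Σwᵢ|x−xᵢ| + Σwᵢ|y−yᵢ|, so x and y are optimised independently as 1-D weighted medians.
Total weight W = 298; half = 149.
x-coordinate, sorted with cumulative weight:
  x=1 (N4, w=80) cum 80
  x=5 (N1, w=110) cum 190  ← median
  x=11 (N3, w=8) cum 198
  x=12 (N5, w=50) cum 248
  x=16 (N2, w=50) cum 298
⇒ x* = 5
y-coordinate, sorted with cumulative weight:
  y=7 (N5, w=50) cum 50
  y=9 (N4, w=80) cum 130
  y=10 (N3, w=8) cum 138
  y=13 (N2, w=50) cum 188  ← median
  y=14 (N1, w=110) cum 298
⇒ y* = 13

(5, 13)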